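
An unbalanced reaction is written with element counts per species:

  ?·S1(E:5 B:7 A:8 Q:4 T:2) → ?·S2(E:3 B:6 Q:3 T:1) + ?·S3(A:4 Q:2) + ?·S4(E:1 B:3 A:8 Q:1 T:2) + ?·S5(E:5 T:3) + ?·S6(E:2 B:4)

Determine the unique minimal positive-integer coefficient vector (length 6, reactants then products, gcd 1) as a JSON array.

Coefficients: [3, 1, 4, 1, 1, 3]

E: 3·5 = 15 | 1·3+4·0+1·1+1·5+3·2 = 15
B: 3·7 = 21 | 1·6+4·0+1·3+1·0+3·4 = 21
A: 3·8 = 24 | 1·0+4·4+1·8+1·0+3·0 = 24
Q: 3·4 = 12 | 1·3+4·2+1·1+1·0+3·0 = 12
T: 3·2 = 6 | 1·1+4·0+1·2+1·3+3·0 = 6
gcd(3,1,4,1,1,3) = 1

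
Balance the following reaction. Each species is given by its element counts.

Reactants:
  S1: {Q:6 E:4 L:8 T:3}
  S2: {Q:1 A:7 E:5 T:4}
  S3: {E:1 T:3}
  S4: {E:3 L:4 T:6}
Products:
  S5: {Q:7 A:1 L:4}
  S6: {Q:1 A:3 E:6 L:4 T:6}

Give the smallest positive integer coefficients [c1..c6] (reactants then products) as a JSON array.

Q: 4·6+3·1+2·0+1·0 = 27 | 3·7+6·1 = 27
A: 4·0+3·7+2·0+1·0 = 21 | 3·1+6·3 = 21
E: 4·4+3·5+2·1+1·3 = 36 | 3·0+6·6 = 36
L: 4·8+3·0+2·0+1·4 = 36 | 3·4+6·4 = 36
T: 4·3+3·4+2·3+1·6 = 36 | 3·0+6·6 = 36
gcd(4,3,2,1,3,6) = 1

Coefficients: [4, 3, 2, 1, 3, 6]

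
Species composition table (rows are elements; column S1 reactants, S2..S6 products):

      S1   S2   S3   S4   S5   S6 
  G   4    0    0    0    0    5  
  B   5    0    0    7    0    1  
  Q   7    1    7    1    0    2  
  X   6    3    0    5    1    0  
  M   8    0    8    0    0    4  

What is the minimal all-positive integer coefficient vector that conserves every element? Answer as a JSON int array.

G: 5·4 = 20 | 3·0+3·0+3·0+6·0+4·5 = 20
B: 5·5 = 25 | 3·0+3·0+3·7+6·0+4·1 = 25
Q: 5·7 = 35 | 3·1+3·7+3·1+6·0+4·2 = 35
X: 5·6 = 30 | 3·3+3·0+3·5+6·1+4·0 = 30
M: 5·8 = 40 | 3·0+3·8+3·0+6·0+4·4 = 40
gcd(5,3,3,3,6,4) = 1

Coefficients: [5, 3, 3, 3, 6, 4]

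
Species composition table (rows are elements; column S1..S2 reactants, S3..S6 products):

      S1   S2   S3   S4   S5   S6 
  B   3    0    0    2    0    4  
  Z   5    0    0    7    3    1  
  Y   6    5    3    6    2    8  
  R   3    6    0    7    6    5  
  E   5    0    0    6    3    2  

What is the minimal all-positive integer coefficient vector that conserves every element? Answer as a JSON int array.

Coefficients: [6, 5, 5, 3, 2, 3]

B: 6·3+5·0 = 18 | 5·0+3·2+2·0+3·4 = 18
Z: 6·5+5·0 = 30 | 5·0+3·7+2·3+3·1 = 30
Y: 6·6+5·5 = 61 | 5·3+3·6+2·2+3·8 = 61
R: 6·3+5·6 = 48 | 5·0+3·7+2·6+3·5 = 48
E: 6·5+5·0 = 30 | 5·0+3·6+2·3+3·2 = 30
gcd(6,5,5,3,2,3) = 1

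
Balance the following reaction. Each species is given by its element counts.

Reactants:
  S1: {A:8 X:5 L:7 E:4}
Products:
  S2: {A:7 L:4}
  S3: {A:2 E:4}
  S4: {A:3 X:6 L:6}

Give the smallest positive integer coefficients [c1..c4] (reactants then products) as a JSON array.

A: 6·8 = 48 | 3·7+6·2+5·3 = 48
X: 6·5 = 30 | 3·0+6·0+5·6 = 30
L: 6·7 = 42 | 3·4+6·0+5·6 = 42
E: 6·4 = 24 | 3·0+6·4+5·0 = 24
gcd(6,3,6,5) = 1

Coefficients: [6, 3, 6, 5]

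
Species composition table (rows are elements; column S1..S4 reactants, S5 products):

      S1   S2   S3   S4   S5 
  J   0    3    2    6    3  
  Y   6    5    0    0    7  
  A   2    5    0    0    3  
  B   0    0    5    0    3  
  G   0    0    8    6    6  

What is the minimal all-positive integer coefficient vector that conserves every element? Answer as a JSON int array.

Coefficients: [5, 1, 3, 1, 5]

J: 5·0+1·3+3·2+1·6 = 15 | 5·3 = 15
Y: 5·6+1·5+3·0+1·0 = 35 | 5·7 = 35
A: 5·2+1·5+3·0+1·0 = 15 | 5·3 = 15
B: 5·0+1·0+3·5+1·0 = 15 | 5·3 = 15
G: 5·0+1·0+3·8+1·6 = 30 | 5·6 = 30
gcd(5,1,3,1,5) = 1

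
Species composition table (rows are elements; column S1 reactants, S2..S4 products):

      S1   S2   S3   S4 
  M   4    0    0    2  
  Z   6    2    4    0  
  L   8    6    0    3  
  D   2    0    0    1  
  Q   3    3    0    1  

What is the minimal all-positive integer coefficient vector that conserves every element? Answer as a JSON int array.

M: 3·4 = 12 | 1·0+4·0+6·2 = 12
Z: 3·6 = 18 | 1·2+4·4+6·0 = 18
L: 3·8 = 24 | 1·6+4·0+6·3 = 24
D: 3·2 = 6 | 1·0+4·0+6·1 = 6
Q: 3·3 = 9 | 1·3+4·0+6·1 = 9
gcd(3,1,4,6) = 1

Coefficients: [3, 1, 4, 6]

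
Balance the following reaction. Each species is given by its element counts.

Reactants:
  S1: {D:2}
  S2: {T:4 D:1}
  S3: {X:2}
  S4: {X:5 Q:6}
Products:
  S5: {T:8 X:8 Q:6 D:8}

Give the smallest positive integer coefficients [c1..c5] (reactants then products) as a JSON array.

Coefficients: [6, 4, 3, 2, 2]

T: 6·0+4·4+3·0+2·0 = 16 | 2·8 = 16
X: 6·0+4·0+3·2+2·5 = 16 | 2·8 = 16
Q: 6·0+4·0+3·0+2·6 = 12 | 2·6 = 12
D: 6·2+4·1+3·0+2·0 = 16 | 2·8 = 16
gcd(6,4,3,2,2) = 1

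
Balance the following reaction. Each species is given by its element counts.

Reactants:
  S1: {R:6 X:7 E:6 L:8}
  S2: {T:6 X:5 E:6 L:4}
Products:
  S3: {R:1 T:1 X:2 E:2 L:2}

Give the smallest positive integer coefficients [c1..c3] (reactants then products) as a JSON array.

R: 1·6+1·0 = 6 | 6·1 = 6
T: 1·0+1·6 = 6 | 6·1 = 6
X: 1·7+1·5 = 12 | 6·2 = 12
E: 1·6+1·6 = 12 | 6·2 = 12
L: 1·8+1·4 = 12 | 6·2 = 12
gcd(1,1,6) = 1

Coefficients: [1, 1, 6]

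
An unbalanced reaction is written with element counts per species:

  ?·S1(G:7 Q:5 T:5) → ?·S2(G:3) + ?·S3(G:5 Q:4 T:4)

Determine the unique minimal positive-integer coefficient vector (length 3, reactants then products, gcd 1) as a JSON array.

Coefficients: [4, 1, 5]

G: 4·7 = 28 | 1·3+5·5 = 28
Q: 4·5 = 20 | 1·0+5·4 = 20
T: 4·5 = 20 | 1·0+5·4 = 20
gcd(4,1,5) = 1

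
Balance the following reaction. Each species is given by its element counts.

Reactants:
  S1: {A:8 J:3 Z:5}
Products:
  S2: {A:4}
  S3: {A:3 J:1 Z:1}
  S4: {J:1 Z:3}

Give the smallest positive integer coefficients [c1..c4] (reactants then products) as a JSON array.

A: 2·8 = 16 | 1·4+4·3+2·0 = 16
J: 2·3 = 6 | 1·0+4·1+2·1 = 6
Z: 2·5 = 10 | 1·0+4·1+2·3 = 10
gcd(2,1,4,2) = 1

Coefficients: [2, 1, 4, 2]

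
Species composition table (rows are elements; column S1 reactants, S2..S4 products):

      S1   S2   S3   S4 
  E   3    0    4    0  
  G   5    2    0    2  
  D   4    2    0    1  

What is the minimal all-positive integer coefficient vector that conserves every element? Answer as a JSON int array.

Coefficients: [4, 6, 3, 4]

E: 4·3 = 12 | 6·0+3·4+4·0 = 12
G: 4·5 = 20 | 6·2+3·0+4·2 = 20
D: 4·4 = 16 | 6·2+3·0+4·1 = 16
gcd(4,6,3,4) = 1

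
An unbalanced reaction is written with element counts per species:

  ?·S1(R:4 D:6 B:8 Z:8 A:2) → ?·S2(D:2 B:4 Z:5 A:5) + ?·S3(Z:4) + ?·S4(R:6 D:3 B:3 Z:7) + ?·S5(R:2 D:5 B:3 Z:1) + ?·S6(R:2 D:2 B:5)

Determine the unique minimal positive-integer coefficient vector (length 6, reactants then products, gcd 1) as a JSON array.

R: 5·4 = 20 | 2·0+5·0+1·6+3·2+4·2 = 20
D: 5·6 = 30 | 2·2+5·0+1·3+3·5+4·2 = 30
B: 5·8 = 40 | 2·4+5·0+1·3+3·3+4·5 = 40
Z: 5·8 = 40 | 2·5+5·4+1·7+3·1+4·0 = 40
A: 5·2 = 10 | 2·5+5·0+1·0+3·0+4·0 = 10
gcd(5,2,5,1,3,4) = 1

Coefficients: [5, 2, 5, 1, 3, 4]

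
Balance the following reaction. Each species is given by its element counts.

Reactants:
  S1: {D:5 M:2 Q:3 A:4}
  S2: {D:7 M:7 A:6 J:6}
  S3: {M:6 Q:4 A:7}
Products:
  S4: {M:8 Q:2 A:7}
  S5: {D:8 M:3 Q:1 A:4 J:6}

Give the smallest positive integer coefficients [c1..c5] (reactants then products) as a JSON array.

D: 1·5+5·7+3·0 = 40 | 5·0+5·8 = 40
M: 1·2+5·7+3·6 = 55 | 5·8+5·3 = 55
Q: 1·3+5·0+3·4 = 15 | 5·2+5·1 = 15
A: 1·4+5·6+3·7 = 55 | 5·7+5·4 = 55
J: 1·0+5·6+3·0 = 30 | 5·0+5·6 = 30
gcd(1,5,3,5,5) = 1

Coefficients: [1, 5, 3, 5, 5]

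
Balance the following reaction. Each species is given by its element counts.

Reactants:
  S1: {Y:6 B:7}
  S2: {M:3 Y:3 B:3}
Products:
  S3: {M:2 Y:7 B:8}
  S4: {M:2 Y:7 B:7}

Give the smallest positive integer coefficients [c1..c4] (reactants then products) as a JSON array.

M: 5·0+4·3 = 12 | 5·2+1·2 = 12
Y: 5·6+4·3 = 42 | 5·7+1·7 = 42
B: 5·7+4·3 = 47 | 5·8+1·7 = 47
gcd(5,4,5,1) = 1

Coefficients: [5, 4, 5, 1]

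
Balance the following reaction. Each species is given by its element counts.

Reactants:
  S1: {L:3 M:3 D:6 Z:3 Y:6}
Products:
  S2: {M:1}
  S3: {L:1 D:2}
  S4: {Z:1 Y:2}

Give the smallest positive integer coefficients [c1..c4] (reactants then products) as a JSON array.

Coefficients: [1, 3, 3, 3]

L: 1·3 = 3 | 3·0+3·1+3·0 = 3
M: 1·3 = 3 | 3·1+3·0+3·0 = 3
D: 1·6 = 6 | 3·0+3·2+3·0 = 6
Z: 1·3 = 3 | 3·0+3·0+3·1 = 3
Y: 1·6 = 6 | 3·0+3·0+3·2 = 6
gcd(1,3,3,3) = 1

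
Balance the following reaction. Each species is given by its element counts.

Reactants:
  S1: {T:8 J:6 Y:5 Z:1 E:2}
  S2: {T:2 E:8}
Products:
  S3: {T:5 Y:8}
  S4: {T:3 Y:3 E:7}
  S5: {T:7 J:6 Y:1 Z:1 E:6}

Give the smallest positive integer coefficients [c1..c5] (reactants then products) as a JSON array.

T: 5·8+6·2 = 52 | 1·5+4·3+5·7 = 52
J: 5·6+6·0 = 30 | 1·0+4·0+5·6 = 30
Y: 5·5+6·0 = 25 | 1·8+4·3+5·1 = 25
Z: 5·1+6·0 = 5 | 1·0+4·0+5·1 = 5
E: 5·2+6·8 = 58 | 1·0+4·7+5·6 = 58
gcd(5,6,1,4,5) = 1

Coefficients: [5, 6, 1, 4, 5]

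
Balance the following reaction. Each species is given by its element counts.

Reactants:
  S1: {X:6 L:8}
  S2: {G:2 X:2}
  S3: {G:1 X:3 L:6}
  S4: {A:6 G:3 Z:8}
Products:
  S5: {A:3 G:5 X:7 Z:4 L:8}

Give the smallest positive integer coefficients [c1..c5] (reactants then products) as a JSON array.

Coefficients: [1, 5, 4, 2, 4]

A: 1·0+5·0+4·0+2·6 = 12 | 4·3 = 12
G: 1·0+5·2+4·1+2·3 = 20 | 4·5 = 20
X: 1·6+5·2+4·3+2·0 = 28 | 4·7 = 28
Z: 1·0+5·0+4·0+2·8 = 16 | 4·4 = 16
L: 1·8+5·0+4·6+2·0 = 32 | 4·8 = 32
gcd(1,5,4,2,4) = 1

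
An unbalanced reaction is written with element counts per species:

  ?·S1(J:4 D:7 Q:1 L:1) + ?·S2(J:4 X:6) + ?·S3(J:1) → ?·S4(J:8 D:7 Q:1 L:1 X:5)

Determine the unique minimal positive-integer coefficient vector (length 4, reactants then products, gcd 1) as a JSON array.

Coefficients: [6, 5, 4, 6]

J: 6·4+5·4+4·1 = 48 | 6·8 = 48
D: 6·7+5·0+4·0 = 42 | 6·7 = 42
Q: 6·1+5·0+4·0 = 6 | 6·1 = 6
L: 6·1+5·0+4·0 = 6 | 6·1 = 6
X: 6·0+5·6+4·0 = 30 | 6·5 = 30
gcd(6,5,4,6) = 1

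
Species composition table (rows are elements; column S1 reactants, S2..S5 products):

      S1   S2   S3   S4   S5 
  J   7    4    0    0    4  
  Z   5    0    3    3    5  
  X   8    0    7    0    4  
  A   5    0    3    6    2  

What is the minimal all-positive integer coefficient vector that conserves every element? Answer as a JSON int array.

Coefficients: [4, 6, 4, 1, 1]

J: 4·7 = 28 | 6·4+4·0+1·0+1·4 = 28
Z: 4·5 = 20 | 6·0+4·3+1·3+1·5 = 20
X: 4·8 = 32 | 6·0+4·7+1·0+1·4 = 32
A: 4·5 = 20 | 6·0+4·3+1·6+1·2 = 20
gcd(4,6,4,1,1) = 1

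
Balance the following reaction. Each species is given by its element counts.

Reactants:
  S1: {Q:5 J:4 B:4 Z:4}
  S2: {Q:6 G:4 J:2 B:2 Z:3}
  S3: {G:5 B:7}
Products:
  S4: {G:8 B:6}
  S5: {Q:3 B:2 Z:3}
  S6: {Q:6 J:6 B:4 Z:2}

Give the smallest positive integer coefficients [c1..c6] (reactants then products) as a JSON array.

Q: 3·5+3·6+4·0 = 33 | 4·0+5·3+3·6 = 33
G: 3·0+3·4+4·5 = 32 | 4·8+5·0+3·0 = 32
J: 3·4+3·2+4·0 = 18 | 4·0+5·0+3·6 = 18
B: 3·4+3·2+4·7 = 46 | 4·6+5·2+3·4 = 46
Z: 3·4+3·3+4·0 = 21 | 4·0+5·3+3·2 = 21
gcd(3,3,4,4,5,3) = 1

Coefficients: [3, 3, 4, 4, 5, 3]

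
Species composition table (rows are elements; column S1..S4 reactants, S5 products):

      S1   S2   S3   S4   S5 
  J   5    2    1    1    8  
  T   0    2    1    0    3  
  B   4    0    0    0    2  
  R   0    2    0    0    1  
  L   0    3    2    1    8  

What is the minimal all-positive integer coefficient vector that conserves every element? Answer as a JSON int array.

Coefficients: [1, 1, 4, 5, 2]

J: 1·5+1·2+4·1+5·1 = 16 | 2·8 = 16
T: 1·0+1·2+4·1+5·0 = 6 | 2·3 = 6
B: 1·4+1·0+4·0+5·0 = 4 | 2·2 = 4
R: 1·0+1·2+4·0+5·0 = 2 | 2·1 = 2
L: 1·0+1·3+4·2+5·1 = 16 | 2·8 = 16
gcd(1,1,4,5,2) = 1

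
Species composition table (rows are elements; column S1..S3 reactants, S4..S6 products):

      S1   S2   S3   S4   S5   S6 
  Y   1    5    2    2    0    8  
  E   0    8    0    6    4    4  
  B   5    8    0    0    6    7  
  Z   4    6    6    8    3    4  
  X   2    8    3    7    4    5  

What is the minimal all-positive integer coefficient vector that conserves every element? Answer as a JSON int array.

Coefficients: [1, 5, 1, 2, 4, 3]

Y: 1·1+5·5+1·2 = 28 | 2·2+4·0+3·8 = 28
E: 1·0+5·8+1·0 = 40 | 2·6+4·4+3·4 = 40
B: 1·5+5·8+1·0 = 45 | 2·0+4·6+3·7 = 45
Z: 1·4+5·6+1·6 = 40 | 2·8+4·3+3·4 = 40
X: 1·2+5·8+1·3 = 45 | 2·7+4·4+3·5 = 45
gcd(1,5,1,2,4,3) = 1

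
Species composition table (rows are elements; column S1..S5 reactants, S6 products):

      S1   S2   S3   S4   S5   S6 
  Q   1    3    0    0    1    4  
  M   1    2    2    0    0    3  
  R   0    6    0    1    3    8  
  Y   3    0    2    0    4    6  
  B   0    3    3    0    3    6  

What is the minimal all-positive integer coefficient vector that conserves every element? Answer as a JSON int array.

Coefficients: [4, 5, 2, 3, 5, 6]

Q: 4·1+5·3+2·0+3·0+5·1 = 24 | 6·4 = 24
M: 4·1+5·2+2·2+3·0+5·0 = 18 | 6·3 = 18
R: 4·0+5·6+2·0+3·1+5·3 = 48 | 6·8 = 48
Y: 4·3+5·0+2·2+3·0+5·4 = 36 | 6·6 = 36
B: 4·0+5·3+2·3+3·0+5·3 = 36 | 6·6 = 36
gcd(4,5,2,3,5,6) = 1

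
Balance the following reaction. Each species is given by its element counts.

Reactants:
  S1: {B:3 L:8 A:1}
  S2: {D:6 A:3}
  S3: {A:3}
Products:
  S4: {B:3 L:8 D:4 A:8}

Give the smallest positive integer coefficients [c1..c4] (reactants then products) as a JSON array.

Coefficients: [3, 2, 5, 3]

B: 3·3+2·0+5·0 = 9 | 3·3 = 9
L: 3·8+2·0+5·0 = 24 | 3·8 = 24
D: 3·0+2·6+5·0 = 12 | 3·4 = 12
A: 3·1+2·3+5·3 = 24 | 3·8 = 24
gcd(3,2,5,3) = 1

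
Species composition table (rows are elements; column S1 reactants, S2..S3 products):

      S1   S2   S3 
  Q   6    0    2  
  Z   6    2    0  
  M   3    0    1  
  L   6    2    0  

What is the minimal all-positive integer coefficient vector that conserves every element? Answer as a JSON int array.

Q: 1·6 = 6 | 3·0+3·2 = 6
Z: 1·6 = 6 | 3·2+3·0 = 6
M: 1·3 = 3 | 3·0+3·1 = 3
L: 1·6 = 6 | 3·2+3·0 = 6
gcd(1,3,3) = 1

Coefficients: [1, 3, 3]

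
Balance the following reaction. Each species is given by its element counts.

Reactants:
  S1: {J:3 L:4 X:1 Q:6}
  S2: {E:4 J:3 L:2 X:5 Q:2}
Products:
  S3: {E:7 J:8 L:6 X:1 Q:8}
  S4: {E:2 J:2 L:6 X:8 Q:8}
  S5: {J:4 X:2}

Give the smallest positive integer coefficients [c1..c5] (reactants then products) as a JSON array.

E: 5·0+5·4 = 20 | 2·7+3·2+2·0 = 20
J: 5·3+5·3 = 30 | 2·8+3·2+2·4 = 30
L: 5·4+5·2 = 30 | 2·6+3·6+2·0 = 30
X: 5·1+5·5 = 30 | 2·1+3·8+2·2 = 30
Q: 5·6+5·2 = 40 | 2·8+3·8+2·0 = 40
gcd(5,5,2,3,2) = 1

Coefficients: [5, 5, 2, 3, 2]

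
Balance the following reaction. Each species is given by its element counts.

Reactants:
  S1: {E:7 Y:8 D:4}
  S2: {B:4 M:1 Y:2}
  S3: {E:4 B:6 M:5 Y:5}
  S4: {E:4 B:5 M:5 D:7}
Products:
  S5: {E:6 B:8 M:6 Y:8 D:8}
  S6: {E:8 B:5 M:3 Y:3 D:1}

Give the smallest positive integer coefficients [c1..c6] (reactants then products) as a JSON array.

E: 4·7+5·0+3·4+5·4 = 60 | 6·6+3·8 = 60
B: 4·0+5·4+3·6+5·5 = 63 | 6·8+3·5 = 63
M: 4·0+5·1+3·5+5·5 = 45 | 6·6+3·3 = 45
Y: 4·8+5·2+3·5+5·0 = 57 | 6·8+3·3 = 57
D: 4·4+5·0+3·0+5·7 = 51 | 6·8+3·1 = 51
gcd(4,5,3,5,6,3) = 1

Coefficients: [4, 5, 3, 5, 6, 3]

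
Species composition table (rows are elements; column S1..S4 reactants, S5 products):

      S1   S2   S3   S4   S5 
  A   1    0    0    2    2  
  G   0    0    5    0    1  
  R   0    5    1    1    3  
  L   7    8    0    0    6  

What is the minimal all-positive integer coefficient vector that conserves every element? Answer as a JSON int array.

Coefficients: [2, 2, 1, 4, 5]

A: 2·1+2·0+1·0+4·2 = 10 | 5·2 = 10
G: 2·0+2·0+1·5+4·0 = 5 | 5·1 = 5
R: 2·0+2·5+1·1+4·1 = 15 | 5·3 = 15
L: 2·7+2·8+1·0+4·0 = 30 | 5·6 = 30
gcd(2,2,1,4,5) = 1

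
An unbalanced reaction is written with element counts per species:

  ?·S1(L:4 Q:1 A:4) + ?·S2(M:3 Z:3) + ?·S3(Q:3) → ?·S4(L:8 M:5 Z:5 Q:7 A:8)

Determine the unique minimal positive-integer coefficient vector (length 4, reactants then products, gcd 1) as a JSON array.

Coefficients: [6, 5, 5, 3]

L: 6·4+5·0+5·0 = 24 | 3·8 = 24
M: 6·0+5·3+5·0 = 15 | 3·5 = 15
Z: 6·0+5·3+5·0 = 15 | 3·5 = 15
Q: 6·1+5·0+5·3 = 21 | 3·7 = 21
A: 6·4+5·0+5·0 = 24 | 3·8 = 24
gcd(6,5,5,3) = 1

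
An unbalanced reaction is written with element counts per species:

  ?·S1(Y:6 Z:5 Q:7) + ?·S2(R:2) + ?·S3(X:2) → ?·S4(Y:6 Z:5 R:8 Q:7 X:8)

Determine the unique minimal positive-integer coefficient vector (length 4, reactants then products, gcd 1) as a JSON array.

Coefficients: [1, 4, 4, 1]

Y: 1·6+4·0+4·0 = 6 | 1·6 = 6
Z: 1·5+4·0+4·0 = 5 | 1·5 = 5
R: 1·0+4·2+4·0 = 8 | 1·8 = 8
Q: 1·7+4·0+4·0 = 7 | 1·7 = 7
X: 1·0+4·0+4·2 = 8 | 1·8 = 8
gcd(1,4,4,1) = 1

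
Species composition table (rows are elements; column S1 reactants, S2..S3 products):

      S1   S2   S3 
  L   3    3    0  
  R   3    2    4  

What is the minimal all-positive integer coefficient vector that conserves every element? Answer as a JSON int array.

L: 4·3 = 12 | 4·3+1·0 = 12
R: 4·3 = 12 | 4·2+1·4 = 12
gcd(4,4,1) = 1

Coefficients: [4, 4, 1]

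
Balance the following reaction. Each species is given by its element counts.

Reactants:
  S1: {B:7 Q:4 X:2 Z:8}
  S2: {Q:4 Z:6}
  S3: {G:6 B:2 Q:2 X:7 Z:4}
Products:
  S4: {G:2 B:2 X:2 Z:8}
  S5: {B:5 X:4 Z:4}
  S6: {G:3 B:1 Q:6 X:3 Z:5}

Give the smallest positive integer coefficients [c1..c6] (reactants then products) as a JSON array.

Coefficients: [2, 5, 4, 3, 2, 6]

G: 2·0+5·0+4·6 = 24 | 3·2+2·0+6·3 = 24
B: 2·7+5·0+4·2 = 22 | 3·2+2·5+6·1 = 22
Q: 2·4+5·4+4·2 = 36 | 3·0+2·0+6·6 = 36
X: 2·2+5·0+4·7 = 32 | 3·2+2·4+6·3 = 32
Z: 2·8+5·6+4·4 = 62 | 3·8+2·4+6·5 = 62
gcd(2,5,4,3,2,6) = 1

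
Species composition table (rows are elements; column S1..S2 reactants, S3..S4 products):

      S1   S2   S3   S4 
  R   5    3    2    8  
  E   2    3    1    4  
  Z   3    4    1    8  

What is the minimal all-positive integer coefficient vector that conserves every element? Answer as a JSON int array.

Coefficients: [3, 1, 5, 1]

R: 3·5+1·3 = 18 | 5·2+1·8 = 18
E: 3·2+1·3 = 9 | 5·1+1·4 = 9
Z: 3·3+1·4 = 13 | 5·1+1·8 = 13
gcd(3,1,5,1) = 1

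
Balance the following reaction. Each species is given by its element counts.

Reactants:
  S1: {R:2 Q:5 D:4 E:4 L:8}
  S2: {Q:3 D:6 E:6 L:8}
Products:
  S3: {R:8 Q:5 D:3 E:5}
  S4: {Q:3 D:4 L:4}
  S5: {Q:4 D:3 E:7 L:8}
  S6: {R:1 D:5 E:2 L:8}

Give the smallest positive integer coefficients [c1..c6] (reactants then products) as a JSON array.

R: 5·2+4·0 = 10 | 1·8+4·0+5·0+2·1 = 10
Q: 5·5+4·3 = 37 | 1·5+4·3+5·4+2·0 = 37
D: 5·4+4·6 = 44 | 1·3+4·4+5·3+2·5 = 44
E: 5·4+4·6 = 44 | 1·5+4·0+5·7+2·2 = 44
L: 5·8+4·8 = 72 | 1·0+4·4+5·8+2·8 = 72
gcd(5,4,1,4,5,2) = 1

Coefficients: [5, 4, 1, 4, 5, 2]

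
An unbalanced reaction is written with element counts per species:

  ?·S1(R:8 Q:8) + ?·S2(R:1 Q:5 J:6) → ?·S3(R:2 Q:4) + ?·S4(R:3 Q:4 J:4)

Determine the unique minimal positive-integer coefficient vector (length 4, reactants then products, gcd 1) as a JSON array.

Coefficients: [3, 4, 5, 6]

R: 3·8+4·1 = 28 | 5·2+6·3 = 28
Q: 3·8+4·5 = 44 | 5·4+6·4 = 44
J: 3·0+4·6 = 24 | 5·0+6·4 = 24
gcd(3,4,5,6) = 1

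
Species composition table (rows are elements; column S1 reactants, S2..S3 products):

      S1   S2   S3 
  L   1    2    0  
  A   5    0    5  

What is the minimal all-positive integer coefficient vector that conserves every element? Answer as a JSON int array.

L: 2·1 = 2 | 1·2+2·0 = 2
A: 2·5 = 10 | 1·0+2·5 = 10
gcd(2,1,2) = 1

Coefficients: [2, 1, 2]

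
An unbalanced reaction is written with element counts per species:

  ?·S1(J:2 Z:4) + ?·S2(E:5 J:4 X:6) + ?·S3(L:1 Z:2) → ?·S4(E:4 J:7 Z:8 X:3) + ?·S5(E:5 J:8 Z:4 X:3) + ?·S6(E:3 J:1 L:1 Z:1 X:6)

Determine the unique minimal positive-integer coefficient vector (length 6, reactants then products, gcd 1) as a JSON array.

Coefficients: [5, 6, 4, 2, 2, 4]

E: 5·0+6·5+4·0 = 30 | 2·4+2·5+4·3 = 30
J: 5·2+6·4+4·0 = 34 | 2·7+2·8+4·1 = 34
L: 5·0+6·0+4·1 = 4 | 2·0+2·0+4·1 = 4
Z: 5·4+6·0+4·2 = 28 | 2·8+2·4+4·1 = 28
X: 5·0+6·6+4·0 = 36 | 2·3+2·3+4·6 = 36
gcd(5,6,4,2,2,4) = 1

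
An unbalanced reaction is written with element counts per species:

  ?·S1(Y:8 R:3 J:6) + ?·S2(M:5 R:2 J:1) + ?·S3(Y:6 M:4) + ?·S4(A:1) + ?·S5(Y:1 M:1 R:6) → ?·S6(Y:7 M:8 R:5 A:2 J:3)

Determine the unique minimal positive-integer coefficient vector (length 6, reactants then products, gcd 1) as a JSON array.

Coefficients: [1, 3, 2, 6, 1, 3]

Y: 1·8+3·0+2·6+6·0+1·1 = 21 | 3·7 = 21
M: 1·0+3·5+2·4+6·0+1·1 = 24 | 3·8 = 24
R: 1·3+3·2+2·0+6·0+1·6 = 15 | 3·5 = 15
A: 1·0+3·0+2·0+6·1+1·0 = 6 | 3·2 = 6
J: 1·6+3·1+2·0+6·0+1·0 = 9 | 3·3 = 9
gcd(1,3,2,6,1,3) = 1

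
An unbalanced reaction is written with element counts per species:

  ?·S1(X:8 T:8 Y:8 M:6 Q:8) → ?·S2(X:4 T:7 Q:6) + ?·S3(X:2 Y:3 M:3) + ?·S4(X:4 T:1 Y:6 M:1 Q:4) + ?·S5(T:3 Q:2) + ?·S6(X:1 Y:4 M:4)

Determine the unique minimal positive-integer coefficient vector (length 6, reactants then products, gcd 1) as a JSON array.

X: 5·8 = 40 | 5·4+4·2+2·4+1·0+4·1 = 40
T: 5·8 = 40 | 5·7+4·0+2·1+1·3+4·0 = 40
Y: 5·8 = 40 | 5·0+4·3+2·6+1·0+4·4 = 40
M: 5·6 = 30 | 5·0+4·3+2·1+1·0+4·4 = 30
Q: 5·8 = 40 | 5·6+4·0+2·4+1·2+4·0 = 40
gcd(5,5,4,2,1,4) = 1

Coefficients: [5, 5, 4, 2, 1, 4]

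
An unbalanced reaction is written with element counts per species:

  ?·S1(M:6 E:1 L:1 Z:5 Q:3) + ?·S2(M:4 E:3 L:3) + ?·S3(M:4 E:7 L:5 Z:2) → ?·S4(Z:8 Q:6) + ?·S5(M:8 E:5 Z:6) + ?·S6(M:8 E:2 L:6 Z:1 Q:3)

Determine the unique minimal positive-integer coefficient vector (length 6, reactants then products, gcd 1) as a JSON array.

Coefficients: [4, 1, 1, 1, 2, 2]

M: 4·6+1·4+1·4 = 32 | 1·0+2·8+2·8 = 32
E: 4·1+1·3+1·7 = 14 | 1·0+2·5+2·2 = 14
L: 4·1+1·3+1·5 = 12 | 1·0+2·0+2·6 = 12
Z: 4·5+1·0+1·2 = 22 | 1·8+2·6+2·1 = 22
Q: 4·3+1·0+1·0 = 12 | 1·6+2·0+2·3 = 12
gcd(4,1,1,1,2,2) = 1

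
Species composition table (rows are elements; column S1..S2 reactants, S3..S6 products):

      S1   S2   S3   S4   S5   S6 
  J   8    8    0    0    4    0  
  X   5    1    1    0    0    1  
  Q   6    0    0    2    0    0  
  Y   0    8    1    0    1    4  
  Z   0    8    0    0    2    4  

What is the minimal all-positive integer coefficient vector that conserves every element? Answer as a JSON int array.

J: 1·8+2·8 = 24 | 6·0+3·0+6·4+1·0 = 24
X: 1·5+2·1 = 7 | 6·1+3·0+6·0+1·1 = 7
Q: 1·6+2·0 = 6 | 6·0+3·2+6·0+1·0 = 6
Y: 1·0+2·8 = 16 | 6·1+3·0+6·1+1·4 = 16
Z: 1·0+2·8 = 16 | 6·0+3·0+6·2+1·4 = 16
gcd(1,2,6,3,6,1) = 1

Coefficients: [1, 2, 6, 3, 6, 1]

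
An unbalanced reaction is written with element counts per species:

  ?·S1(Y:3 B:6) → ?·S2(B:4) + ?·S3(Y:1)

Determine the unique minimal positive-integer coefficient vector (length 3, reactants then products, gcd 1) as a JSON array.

Y: 2·3 = 6 | 3·0+6·1 = 6
B: 2·6 = 12 | 3·4+6·0 = 12
gcd(2,3,6) = 1

Coefficients: [2, 3, 6]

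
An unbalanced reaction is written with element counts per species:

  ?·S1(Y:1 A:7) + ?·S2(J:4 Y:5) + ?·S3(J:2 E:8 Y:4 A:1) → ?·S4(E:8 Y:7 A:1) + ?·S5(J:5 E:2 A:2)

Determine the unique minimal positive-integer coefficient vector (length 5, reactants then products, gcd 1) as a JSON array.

Coefficients: [1, 2, 6, 5, 4]

J: 1·0+2·4+6·2 = 20 | 5·0+4·5 = 20
E: 1·0+2·0+6·8 = 48 | 5·8+4·2 = 48
Y: 1·1+2·5+6·4 = 35 | 5·7+4·0 = 35
A: 1·7+2·0+6·1 = 13 | 5·1+4·2 = 13
gcd(1,2,6,5,4) = 1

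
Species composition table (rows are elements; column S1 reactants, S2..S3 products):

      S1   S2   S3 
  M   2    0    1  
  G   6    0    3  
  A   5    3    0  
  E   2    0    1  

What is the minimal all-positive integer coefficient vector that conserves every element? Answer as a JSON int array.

M: 3·2 = 6 | 5·0+6·1 = 6
G: 3·6 = 18 | 5·0+6·3 = 18
A: 3·5 = 15 | 5·3+6·0 = 15
E: 3·2 = 6 | 5·0+6·1 = 6
gcd(3,5,6) = 1

Coefficients: [3, 5, 6]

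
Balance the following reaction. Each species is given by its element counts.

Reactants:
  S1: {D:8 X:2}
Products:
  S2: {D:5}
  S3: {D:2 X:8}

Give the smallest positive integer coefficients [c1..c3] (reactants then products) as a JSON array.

D: 4·8 = 32 | 6·5+1·2 = 32
X: 4·2 = 8 | 6·0+1·8 = 8
gcd(4,6,1) = 1

Coefficients: [4, 6, 1]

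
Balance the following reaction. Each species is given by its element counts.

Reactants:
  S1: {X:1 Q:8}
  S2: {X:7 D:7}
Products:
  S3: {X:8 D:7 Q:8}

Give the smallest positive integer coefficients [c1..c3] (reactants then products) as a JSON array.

Coefficients: [1, 1, 1]

X: 1·1+1·7 = 8 | 1·8 = 8
D: 1·0+1·7 = 7 | 1·7 = 7
Q: 1·8+1·0 = 8 | 1·8 = 8
gcd(1,1,1) = 1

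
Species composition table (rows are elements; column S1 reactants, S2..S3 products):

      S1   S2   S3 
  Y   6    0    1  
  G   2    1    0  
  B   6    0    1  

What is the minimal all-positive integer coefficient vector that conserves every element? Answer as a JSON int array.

Y: 1·6 = 6 | 2·0+6·1 = 6
G: 1·2 = 2 | 2·1+6·0 = 2
B: 1·6 = 6 | 2·0+6·1 = 6
gcd(1,2,6) = 1

Coefficients: [1, 2, 6]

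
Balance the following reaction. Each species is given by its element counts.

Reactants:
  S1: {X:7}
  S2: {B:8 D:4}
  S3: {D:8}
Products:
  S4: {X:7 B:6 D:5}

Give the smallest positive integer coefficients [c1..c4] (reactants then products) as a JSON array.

X: 4·7+3·0+1·0 = 28 | 4·7 = 28
B: 4·0+3·8+1·0 = 24 | 4·6 = 24
D: 4·0+3·4+1·8 = 20 | 4·5 = 20
gcd(4,3,1,4) = 1

Coefficients: [4, 3, 1, 4]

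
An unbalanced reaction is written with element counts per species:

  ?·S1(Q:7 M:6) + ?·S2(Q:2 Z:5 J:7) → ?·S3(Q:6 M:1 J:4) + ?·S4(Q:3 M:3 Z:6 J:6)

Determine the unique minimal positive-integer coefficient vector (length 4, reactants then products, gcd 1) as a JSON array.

Coefficients: [3, 6, 3, 5]

Q: 3·7+6·2 = 33 | 3·6+5·3 = 33
M: 3·6+6·0 = 18 | 3·1+5·3 = 18
Z: 3·0+6·5 = 30 | 3·0+5·6 = 30
J: 3·0+6·7 = 42 | 3·4+5·6 = 42
gcd(3,6,3,5) = 1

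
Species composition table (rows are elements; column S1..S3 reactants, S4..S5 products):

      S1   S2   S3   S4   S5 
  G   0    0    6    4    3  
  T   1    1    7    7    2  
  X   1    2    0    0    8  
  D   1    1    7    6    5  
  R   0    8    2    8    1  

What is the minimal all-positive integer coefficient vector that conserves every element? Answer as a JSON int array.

G: 6·0+5·0+5·6 = 30 | 6·4+2·3 = 30
T: 6·1+5·1+5·7 = 46 | 6·7+2·2 = 46
X: 6·1+5·2+5·0 = 16 | 6·0+2·8 = 16
D: 6·1+5·1+5·7 = 46 | 6·6+2·5 = 46
R: 6·0+5·8+5·2 = 50 | 6·8+2·1 = 50
gcd(6,5,5,6,2) = 1

Coefficients: [6, 5, 5, 6, 2]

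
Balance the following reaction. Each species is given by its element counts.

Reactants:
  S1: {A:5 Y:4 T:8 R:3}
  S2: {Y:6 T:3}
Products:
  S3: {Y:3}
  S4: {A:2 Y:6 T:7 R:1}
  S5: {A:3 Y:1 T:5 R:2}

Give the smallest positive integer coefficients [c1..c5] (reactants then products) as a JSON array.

A: 3·5+4·0 = 15 | 5·0+3·2+3·3 = 15
Y: 3·4+4·6 = 36 | 5·3+3·6+3·1 = 36
T: 3·8+4·3 = 36 | 5·0+3·7+3·5 = 36
R: 3·3+4·0 = 9 | 5·0+3·1+3·2 = 9
gcd(3,4,5,3,3) = 1

Coefficients: [3, 4, 5, 3, 3]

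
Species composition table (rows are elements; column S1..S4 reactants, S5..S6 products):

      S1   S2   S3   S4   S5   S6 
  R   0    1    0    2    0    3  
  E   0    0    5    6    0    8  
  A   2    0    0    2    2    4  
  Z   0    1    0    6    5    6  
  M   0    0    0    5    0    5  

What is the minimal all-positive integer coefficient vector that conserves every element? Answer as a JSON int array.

Coefficients: [6, 5, 2, 5, 1, 5]

R: 6·0+5·1+2·0+5·2 = 15 | 1·0+5·3 = 15
E: 6·0+5·0+2·5+5·6 = 40 | 1·0+5·8 = 40
A: 6·2+5·0+2·0+5·2 = 22 | 1·2+5·4 = 22
Z: 6·0+5·1+2·0+5·6 = 35 | 1·5+5·6 = 35
M: 6·0+5·0+2·0+5·5 = 25 | 1·0+5·5 = 25
gcd(6,5,2,5,1,5) = 1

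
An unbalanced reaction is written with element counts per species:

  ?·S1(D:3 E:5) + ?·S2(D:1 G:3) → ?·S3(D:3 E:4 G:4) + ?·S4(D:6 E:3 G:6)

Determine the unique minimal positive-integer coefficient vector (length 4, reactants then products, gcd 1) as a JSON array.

Coefficients: [3, 6, 3, 1]

D: 3·3+6·1 = 15 | 3·3+1·6 = 15
E: 3·5+6·0 = 15 | 3·4+1·3 = 15
G: 3·0+6·3 = 18 | 3·4+1·6 = 18
gcd(3,6,3,1) = 1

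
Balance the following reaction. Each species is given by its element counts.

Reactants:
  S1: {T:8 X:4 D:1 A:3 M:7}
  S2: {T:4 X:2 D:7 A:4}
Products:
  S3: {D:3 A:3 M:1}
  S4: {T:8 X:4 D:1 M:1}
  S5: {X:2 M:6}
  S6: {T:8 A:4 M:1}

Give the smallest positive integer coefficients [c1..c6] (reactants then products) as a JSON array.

T: 5·8+2·4 = 48 | 5·0+4·8+4·0+2·8 = 48
X: 5·4+2·2 = 24 | 5·0+4·4+4·2+2·0 = 24
D: 5·1+2·7 = 19 | 5·3+4·1+4·0+2·0 = 19
A: 5·3+2·4 = 23 | 5·3+4·0+4·0+2·4 = 23
M: 5·7+2·0 = 35 | 5·1+4·1+4·6+2·1 = 35
gcd(5,2,5,4,4,2) = 1

Coefficients: [5, 2, 5, 4, 4, 2]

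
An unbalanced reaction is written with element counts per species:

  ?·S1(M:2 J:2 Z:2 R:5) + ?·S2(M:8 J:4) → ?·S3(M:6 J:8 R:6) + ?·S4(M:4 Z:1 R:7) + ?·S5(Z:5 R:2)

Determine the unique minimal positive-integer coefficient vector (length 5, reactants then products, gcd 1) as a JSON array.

M: 6·2+1·8 = 20 | 2·6+2·4+2·0 = 20
J: 6·2+1·4 = 16 | 2·8+2·0+2·0 = 16
Z: 6·2+1·0 = 12 | 2·0+2·1+2·5 = 12
R: 6·5+1·0 = 30 | 2·6+2·7+2·2 = 30
gcd(6,1,2,2,2) = 1

Coefficients: [6, 1, 2, 2, 2]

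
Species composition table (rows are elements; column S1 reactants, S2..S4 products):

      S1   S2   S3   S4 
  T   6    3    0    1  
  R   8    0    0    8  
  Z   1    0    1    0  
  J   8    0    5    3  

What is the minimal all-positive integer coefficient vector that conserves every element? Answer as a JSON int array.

T: 3·6 = 18 | 5·3+3·0+3·1 = 18
R: 3·8 = 24 | 5·0+3·0+3·8 = 24
Z: 3·1 = 3 | 5·0+3·1+3·0 = 3
J: 3·8 = 24 | 5·0+3·5+3·3 = 24
gcd(3,5,3,3) = 1

Coefficients: [3, 5, 3, 3]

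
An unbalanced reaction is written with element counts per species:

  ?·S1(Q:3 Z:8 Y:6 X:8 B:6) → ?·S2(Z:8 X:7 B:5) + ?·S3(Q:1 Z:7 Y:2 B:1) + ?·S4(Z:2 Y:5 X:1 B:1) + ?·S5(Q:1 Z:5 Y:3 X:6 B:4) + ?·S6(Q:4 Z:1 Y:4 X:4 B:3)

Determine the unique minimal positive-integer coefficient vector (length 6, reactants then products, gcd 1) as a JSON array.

Coefficients: [5, 2, 1, 2, 2, 3]

Q: 5·3 = 15 | 2·0+1·1+2·0+2·1+3·4 = 15
Z: 5·8 = 40 | 2·8+1·7+2·2+2·5+3·1 = 40
Y: 5·6 = 30 | 2·0+1·2+2·5+2·3+3·4 = 30
X: 5·8 = 40 | 2·7+1·0+2·1+2·6+3·4 = 40
B: 5·6 = 30 | 2·5+1·1+2·1+2·4+3·3 = 30
gcd(5,2,1,2,2,3) = 1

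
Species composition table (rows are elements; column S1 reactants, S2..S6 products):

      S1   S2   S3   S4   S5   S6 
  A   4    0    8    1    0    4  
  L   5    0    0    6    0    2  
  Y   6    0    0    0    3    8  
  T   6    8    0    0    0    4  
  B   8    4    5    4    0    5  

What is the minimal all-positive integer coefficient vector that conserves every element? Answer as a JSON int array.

A: 6·4 = 24 | 3·0+1·8+4·1+4·0+3·4 = 24
L: 6·5 = 30 | 3·0+1·0+4·6+4·0+3·2 = 30
Y: 6·6 = 36 | 3·0+1·0+4·0+4·3+3·8 = 36
T: 6·6 = 36 | 3·8+1·0+4·0+4·0+3·4 = 36
B: 6·8 = 48 | 3·4+1·5+4·4+4·0+3·5 = 48
gcd(6,3,1,4,4,3) = 1

Coefficients: [6, 3, 1, 4, 4, 3]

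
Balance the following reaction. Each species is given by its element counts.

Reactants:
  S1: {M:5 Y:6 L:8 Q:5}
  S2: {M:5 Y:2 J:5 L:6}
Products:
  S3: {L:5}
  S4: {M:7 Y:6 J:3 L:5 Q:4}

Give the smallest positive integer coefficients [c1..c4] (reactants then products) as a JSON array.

Coefficients: [4, 3, 5, 5]

M: 4·5+3·5 = 35 | 5·0+5·7 = 35
Y: 4·6+3·2 = 30 | 5·0+5·6 = 30
J: 4·0+3·5 = 15 | 5·0+5·3 = 15
L: 4·8+3·6 = 50 | 5·5+5·5 = 50
Q: 4·5+3·0 = 20 | 5·0+5·4 = 20
gcd(4,3,5,5) = 1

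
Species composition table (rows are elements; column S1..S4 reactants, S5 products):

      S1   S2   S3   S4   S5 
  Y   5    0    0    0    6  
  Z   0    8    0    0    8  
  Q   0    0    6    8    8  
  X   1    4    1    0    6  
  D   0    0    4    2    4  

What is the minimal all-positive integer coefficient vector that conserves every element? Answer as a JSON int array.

Y: 6·5+5·0+4·0+2·0 = 30 | 5·6 = 30
Z: 6·0+5·8+4·0+2·0 = 40 | 5·8 = 40
Q: 6·0+5·0+4·6+2·8 = 40 | 5·8 = 40
X: 6·1+5·4+4·1+2·0 = 30 | 5·6 = 30
D: 6·0+5·0+4·4+2·2 = 20 | 5·4 = 20
gcd(6,5,4,2,5) = 1

Coefficients: [6, 5, 4, 2, 5]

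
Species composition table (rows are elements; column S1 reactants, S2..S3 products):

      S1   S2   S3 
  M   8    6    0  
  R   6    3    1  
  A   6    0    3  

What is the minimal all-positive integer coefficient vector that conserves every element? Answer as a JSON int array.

M: 3·8 = 24 | 4·6+6·0 = 24
R: 3·6 = 18 | 4·3+6·1 = 18
A: 3·6 = 18 | 4·0+6·3 = 18
gcd(3,4,6) = 1

Coefficients: [3, 4, 6]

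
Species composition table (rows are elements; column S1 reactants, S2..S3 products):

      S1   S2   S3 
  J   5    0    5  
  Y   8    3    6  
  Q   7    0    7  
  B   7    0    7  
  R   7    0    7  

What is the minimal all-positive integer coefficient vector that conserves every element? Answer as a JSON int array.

Coefficients: [3, 2, 3]

J: 3·5 = 15 | 2·0+3·5 = 15
Y: 3·8 = 24 | 2·3+3·6 = 24
Q: 3·7 = 21 | 2·0+3·7 = 21
B: 3·7 = 21 | 2·0+3·7 = 21
R: 3·7 = 21 | 2·0+3·7 = 21
gcd(3,2,3) = 1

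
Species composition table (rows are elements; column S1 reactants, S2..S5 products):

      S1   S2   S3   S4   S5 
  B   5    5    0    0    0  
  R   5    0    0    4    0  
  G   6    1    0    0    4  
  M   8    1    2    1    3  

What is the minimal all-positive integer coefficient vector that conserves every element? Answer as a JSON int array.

Coefficients: [4, 4, 4, 5, 5]

B: 4·5 = 20 | 4·5+4·0+5·0+5·0 = 20
R: 4·5 = 20 | 4·0+4·0+5·4+5·0 = 20
G: 4·6 = 24 | 4·1+4·0+5·0+5·4 = 24
M: 4·8 = 32 | 4·1+4·2+5·1+5·3 = 32
gcd(4,4,4,5,5) = 1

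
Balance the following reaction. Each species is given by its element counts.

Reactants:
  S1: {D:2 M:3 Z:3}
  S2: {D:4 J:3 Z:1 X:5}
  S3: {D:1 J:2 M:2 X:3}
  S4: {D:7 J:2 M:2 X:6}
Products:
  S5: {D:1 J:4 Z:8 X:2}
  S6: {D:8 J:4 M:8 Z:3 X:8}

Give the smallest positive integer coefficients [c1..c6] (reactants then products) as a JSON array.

Coefficients: [6, 2, 6, 1, 1, 4]

D: 6·2+2·4+6·1+1·7 = 33 | 1·1+4·8 = 33
J: 6·0+2·3+6·2+1·2 = 20 | 1·4+4·4 = 20
M: 6·3+2·0+6·2+1·2 = 32 | 1·0+4·8 = 32
Z: 6·3+2·1+6·0+1·0 = 20 | 1·8+4·3 = 20
X: 6·0+2·5+6·3+1·6 = 34 | 1·2+4·8 = 34
gcd(6,2,6,1,1,4) = 1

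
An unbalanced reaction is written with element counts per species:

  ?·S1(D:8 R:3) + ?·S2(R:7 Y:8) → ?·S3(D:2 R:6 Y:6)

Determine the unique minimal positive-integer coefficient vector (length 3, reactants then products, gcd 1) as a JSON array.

Coefficients: [1, 3, 4]

D: 1·8+3·0 = 8 | 4·2 = 8
R: 1·3+3·7 = 24 | 4·6 = 24
Y: 1·0+3·8 = 24 | 4·6 = 24
gcd(1,3,4) = 1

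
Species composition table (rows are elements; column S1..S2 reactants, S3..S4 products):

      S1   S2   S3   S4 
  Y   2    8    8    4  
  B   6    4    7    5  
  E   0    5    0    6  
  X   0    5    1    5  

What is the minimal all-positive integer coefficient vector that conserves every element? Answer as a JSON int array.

Y: 6·2+6·8 = 60 | 5·8+5·4 = 60
B: 6·6+6·4 = 60 | 5·7+5·5 = 60
E: 6·0+6·5 = 30 | 5·0+5·6 = 30
X: 6·0+6·5 = 30 | 5·1+5·5 = 30
gcd(6,6,5,5) = 1

Coefficients: [6, 6, 5, 5]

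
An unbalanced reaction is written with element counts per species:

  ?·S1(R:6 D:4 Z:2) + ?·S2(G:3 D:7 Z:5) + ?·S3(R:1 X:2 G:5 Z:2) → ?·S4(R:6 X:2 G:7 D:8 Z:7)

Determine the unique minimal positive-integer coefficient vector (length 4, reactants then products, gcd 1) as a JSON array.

R: 5·6+4·0+6·1 = 36 | 6·6 = 36
X: 5·0+4·0+6·2 = 12 | 6·2 = 12
G: 5·0+4·3+6·5 = 42 | 6·7 = 42
D: 5·4+4·7+6·0 = 48 | 6·8 = 48
Z: 5·2+4·5+6·2 = 42 | 6·7 = 42
gcd(5,4,6,6) = 1

Coefficients: [5, 4, 6, 6]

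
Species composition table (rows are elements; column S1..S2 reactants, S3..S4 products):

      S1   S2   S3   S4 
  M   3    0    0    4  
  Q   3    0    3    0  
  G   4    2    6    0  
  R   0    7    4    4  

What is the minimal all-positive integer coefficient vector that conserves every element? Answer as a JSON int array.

M: 4·3+4·0 = 12 | 4·0+3·4 = 12
Q: 4·3+4·0 = 12 | 4·3+3·0 = 12
G: 4·4+4·2 = 24 | 4·6+3·0 = 24
R: 4·0+4·7 = 28 | 4·4+3·4 = 28
gcd(4,4,4,3) = 1

Coefficients: [4, 4, 4, 3]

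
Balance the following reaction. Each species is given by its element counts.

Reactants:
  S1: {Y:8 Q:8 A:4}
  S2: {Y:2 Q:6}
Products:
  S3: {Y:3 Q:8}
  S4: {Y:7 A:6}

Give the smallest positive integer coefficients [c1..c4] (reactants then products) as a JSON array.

Y: 3·8+4·2 = 32 | 6·3+2·7 = 32
Q: 3·8+4·6 = 48 | 6·8+2·0 = 48
A: 3·4+4·0 = 12 | 6·0+2·6 = 12
gcd(3,4,6,2) = 1

Coefficients: [3, 4, 6, 2]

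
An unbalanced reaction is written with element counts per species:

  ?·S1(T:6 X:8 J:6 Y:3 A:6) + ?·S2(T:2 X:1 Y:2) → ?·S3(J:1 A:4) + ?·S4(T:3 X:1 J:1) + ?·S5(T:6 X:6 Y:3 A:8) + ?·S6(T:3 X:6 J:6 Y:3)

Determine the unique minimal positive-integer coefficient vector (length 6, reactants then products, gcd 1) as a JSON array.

T: 6·6+3·2 = 42 | 3·0+3·3+3·6+5·3 = 42
X: 6·8+3·1 = 51 | 3·0+3·1+3·6+5·6 = 51
J: 6·6+3·0 = 36 | 3·1+3·1+3·0+5·6 = 36
Y: 6·3+3·2 = 24 | 3·0+3·0+3·3+5·3 = 24
A: 6·6+3·0 = 36 | 3·4+3·0+3·8+5·0 = 36
gcd(6,3,3,3,3,5) = 1

Coefficients: [6, 3, 3, 3, 3, 5]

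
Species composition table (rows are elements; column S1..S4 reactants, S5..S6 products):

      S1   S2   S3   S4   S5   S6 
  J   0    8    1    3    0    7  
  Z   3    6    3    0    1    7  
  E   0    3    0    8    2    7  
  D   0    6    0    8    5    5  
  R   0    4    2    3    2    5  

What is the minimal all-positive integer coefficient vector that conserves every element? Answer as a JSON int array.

J: 2·0+1·8+4·1+3·3 = 21 | 3·0+3·7 = 21
Z: 2·3+1·6+4·3+3·0 = 24 | 3·1+3·7 = 24
E: 2·0+1·3+4·0+3·8 = 27 | 3·2+3·7 = 27
D: 2·0+1·6+4·0+3·8 = 30 | 3·5+3·5 = 30
R: 2·0+1·4+4·2+3·3 = 21 | 3·2+3·5 = 21
gcd(2,1,4,3,3,3) = 1

Coefficients: [2, 1, 4, 3, 3, 3]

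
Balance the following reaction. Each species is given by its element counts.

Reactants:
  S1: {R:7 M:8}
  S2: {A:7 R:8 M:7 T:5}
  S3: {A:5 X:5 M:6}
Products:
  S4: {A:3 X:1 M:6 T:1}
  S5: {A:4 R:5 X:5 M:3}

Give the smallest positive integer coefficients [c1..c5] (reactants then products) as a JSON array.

Coefficients: [1, 1, 4, 5, 3]

A: 1·0+1·7+4·5 = 27 | 5·3+3·4 = 27
R: 1·7+1·8+4·0 = 15 | 5·0+3·5 = 15
X: 1·0+1·0+4·5 = 20 | 5·1+3·5 = 20
M: 1·8+1·7+4·6 = 39 | 5·6+3·3 = 39
T: 1·0+1·5+4·0 = 5 | 5·1+3·0 = 5
gcd(1,1,4,5,3) = 1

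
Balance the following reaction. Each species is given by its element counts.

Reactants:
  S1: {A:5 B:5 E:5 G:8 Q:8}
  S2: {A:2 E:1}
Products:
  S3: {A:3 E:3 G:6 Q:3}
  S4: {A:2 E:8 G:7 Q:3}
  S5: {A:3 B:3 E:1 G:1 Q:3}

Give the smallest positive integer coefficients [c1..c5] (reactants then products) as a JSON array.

Coefficients: [3, 4, 2, 1, 5]

A: 3·5+4·2 = 23 | 2·3+1·2+5·3 = 23
B: 3·5+4·0 = 15 | 2·0+1·0+5·3 = 15
E: 3·5+4·1 = 19 | 2·3+1·8+5·1 = 19
G: 3·8+4·0 = 24 | 2·6+1·7+5·1 = 24
Q: 3·8+4·0 = 24 | 2·3+1·3+5·3 = 24
gcd(3,4,2,1,5) = 1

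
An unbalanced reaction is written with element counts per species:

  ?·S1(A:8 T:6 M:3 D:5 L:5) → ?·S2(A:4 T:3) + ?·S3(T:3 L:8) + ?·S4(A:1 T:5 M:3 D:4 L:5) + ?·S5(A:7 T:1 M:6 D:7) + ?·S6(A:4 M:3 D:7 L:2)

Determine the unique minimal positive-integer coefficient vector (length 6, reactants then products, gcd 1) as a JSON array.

A: 5·8 = 40 | 6·4+2·0+1·1+1·7+2·4 = 40
T: 5·6 = 30 | 6·3+2·3+1·5+1·1+2·0 = 30
M: 5·3 = 15 | 6·0+2·0+1·3+1·6+2·3 = 15
D: 5·5 = 25 | 6·0+2·0+1·4+1·7+2·7 = 25
L: 5·5 = 25 | 6·0+2·8+1·5+1·0+2·2 = 25
gcd(5,6,2,1,1,2) = 1

Coefficients: [5, 6, 2, 1, 1, 2]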